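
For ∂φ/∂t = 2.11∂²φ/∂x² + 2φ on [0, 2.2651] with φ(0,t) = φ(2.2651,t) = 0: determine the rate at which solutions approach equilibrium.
Eigenvalues: λₙ = 2.11n²π²/2.2651² - 2.
First three modes:
  n=1: λ₁ = 2.11π²/2.2651² - 2 ≈ 2.059
  n=2: λ₂ = 8.44π²/2.2651² - 2 ≈ 14.236
  n=3: λ₃ = 18.99π²/2.2651² - 2 ≈ 34.53
Since 2.11π²/2.2651² ≈ 4.059 > 2, all λₙ > 0.
The n=1 mode decays slowest → dominates as t → ∞.
Asymptotic: φ ~ c₁ sin(πx/2.2651) e^{-λ₁t} with decay rate λ₁ ≈ 2.059.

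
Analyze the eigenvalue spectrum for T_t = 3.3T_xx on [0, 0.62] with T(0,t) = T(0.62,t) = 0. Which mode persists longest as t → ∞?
Eigenvalues: λₙ = 3.3n²π²/0.62².
First three modes:
  n=1: λ₁ = 3.3π²/0.62² ≈ 84.729
  n=2: λ₂ = 13.2π²/0.62² ≈ 338.915 (4× faster decay)
  n=3: λ₃ = 29.7π²/0.62² ≈ 762.558 (9× faster decay)
As t → ∞, higher modes decay exponentially faster. The n=1 mode dominates: T ~ c₁ sin(πx/0.62) e^{-λ₁t}.
Decay rate: λ₁ = 3.3π²/0.62² ≈ 84.729.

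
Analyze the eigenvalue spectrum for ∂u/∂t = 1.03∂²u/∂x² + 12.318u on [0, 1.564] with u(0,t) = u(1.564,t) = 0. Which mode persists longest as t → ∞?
Eigenvalues: λₙ = 1.03n²π²/1.564² - 12.318.
First three modes:
  n=1: λ₁ = 1.03π²/1.564² - 12.318 ≈ -8.162
  n=2: λ₂ = 4.12π²/1.564² - 12.318 ≈ 4.306
  n=3: λ₃ = 9.27π²/1.564² - 12.318 ≈ 25.085
Since 1.03π²/1.564² ≈ 4.156 < 12.318, λ₁ < 0.
The n=1 mode grows fastest (−λₙ is largest for n=1) → dominates.
Asymptotic: u ~ c₁ sin(πx/1.564) e^{8.162t} (exponential growth at rate −λ₁ ≈ 8.162).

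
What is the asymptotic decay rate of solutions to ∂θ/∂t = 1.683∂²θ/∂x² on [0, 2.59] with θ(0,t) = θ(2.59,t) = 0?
Eigenvalues: λₙ = 1.683n²π²/2.59².
First three modes:
  n=1: λ₁ = 1.683π²/2.59² ≈ 2.476
  n=2: λ₂ = 6.732π²/2.59² ≈ 9.905 (4× faster decay)
  n=3: λ₃ = 15.147π²/2.59² ≈ 22.286 (9× faster decay)
As t → ∞, higher modes decay exponentially faster. The n=1 mode dominates: θ ~ c₁ sin(πx/2.59) e^{-λ₁t}.
Decay rate: λ₁ = 1.683π²/2.59² ≈ 2.476.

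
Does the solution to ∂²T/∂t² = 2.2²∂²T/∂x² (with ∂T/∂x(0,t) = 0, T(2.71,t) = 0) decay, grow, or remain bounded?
T oscillates (no decay). Energy is conserved; the solution oscillates indefinitely as standing waves.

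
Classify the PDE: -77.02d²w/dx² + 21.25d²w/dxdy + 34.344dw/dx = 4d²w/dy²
Rewriting in standard form: -77.02d²w/dx² + 21.25d²w/dxdy - 4d²w/dy² + 34.344dw/dx = 0. A = -77.02, B = 21.25, C = -4. Discriminant B² - 4AC = -780.7575. Since -780.7575 < 0, elliptic.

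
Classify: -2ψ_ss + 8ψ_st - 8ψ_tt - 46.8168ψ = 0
Parabolic (discriminant = 0).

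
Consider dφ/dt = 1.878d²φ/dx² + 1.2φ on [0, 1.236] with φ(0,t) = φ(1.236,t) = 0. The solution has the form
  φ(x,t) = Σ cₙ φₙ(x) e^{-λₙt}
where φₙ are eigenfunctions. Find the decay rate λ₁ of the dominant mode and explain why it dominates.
Eigenvalues: λₙ = 1.878n²π²/1.236² - 1.2.
First three modes:
  n=1: λ₁ = 1.878π²/1.236² - 1.2 ≈ 10.933
  n=2: λ₂ = 7.512π²/1.236² - 1.2 ≈ 47.331
  n=3: λ₃ = 16.902π²/1.236² - 1.2 ≈ 107.995
Since 1.878π²/1.236² ≈ 12.133 > 1.2, all λₙ > 0.
The n=1 mode decays slowest → dominates as t → ∞.
Asymptotic: φ ~ c₁ sin(πx/1.236) e^{-λ₁t} with decay rate λ₁ ≈ 10.933.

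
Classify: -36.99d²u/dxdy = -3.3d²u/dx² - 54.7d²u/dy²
Rewriting in standard form: 3.3d²u/dx² - 36.99d²u/dxdy + 54.7d²u/dy² = 0. Hyperbolic (discriminant = 646.2201).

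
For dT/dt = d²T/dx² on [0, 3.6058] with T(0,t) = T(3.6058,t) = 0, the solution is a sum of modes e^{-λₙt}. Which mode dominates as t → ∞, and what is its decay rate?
Eigenvalues: λₙ = n²π²/3.6058².
First three modes:
  n=1: λ₁ = π²/3.6058² ≈ 0.759
  n=2: λ₂ = 4π²/3.6058² ≈ 3.036 (4× faster decay)
  n=3: λ₃ = 9π²/3.6058² ≈ 6.832 (9× faster decay)
As t → ∞, higher modes decay exponentially faster. The n=1 mode dominates: T ~ c₁ sin(πx/3.6058) e^{-λ₁t}.
Decay rate: λ₁ = π²/3.6058² ≈ 0.759.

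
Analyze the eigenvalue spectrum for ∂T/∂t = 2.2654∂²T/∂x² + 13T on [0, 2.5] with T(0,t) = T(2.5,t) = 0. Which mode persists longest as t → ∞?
Eigenvalues: λₙ = 2.2654n²π²/2.5² - 13.
First three modes:
  n=1: λ₁ = 2.2654π²/2.5² - 13 ≈ -9.423
  n=2: λ₂ = 9.0616π²/2.5² - 13 ≈ 1.31
  n=3: λ₃ = 20.3886π²/2.5² - 13 ≈ 19.196
Since 2.2654π²/2.5² ≈ 3.577 < 13, λ₁ < 0.
The n=1 mode grows fastest (−λₙ is largest for n=1) → dominates.
Asymptotic: T ~ c₁ sin(πx/2.5) e^{9.423t} (exponential growth at rate −λ₁ ≈ 9.423).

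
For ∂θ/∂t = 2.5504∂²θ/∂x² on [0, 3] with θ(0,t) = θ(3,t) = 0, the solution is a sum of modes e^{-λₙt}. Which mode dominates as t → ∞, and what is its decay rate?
Eigenvalues: λₙ = 2.5504n²π²/3².
First three modes:
  n=1: λ₁ = 2.5504π²/3² ≈ 2.797
  n=2: λ₂ = 10.2016π²/3² ≈ 11.187 (4× faster decay)
  n=3: λ₃ = 22.9536π²/3² ≈ 25.171 (9× faster decay)
As t → ∞, higher modes decay exponentially faster. The n=1 mode dominates: θ ~ c₁ sin(πx/3) e^{-λ₁t}.
Decay rate: λ₁ = 2.5504π²/3² ≈ 2.797.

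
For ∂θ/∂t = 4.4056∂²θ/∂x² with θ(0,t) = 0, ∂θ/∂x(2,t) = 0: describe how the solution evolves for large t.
θ → 0. Heat escapes through the Dirichlet boundary.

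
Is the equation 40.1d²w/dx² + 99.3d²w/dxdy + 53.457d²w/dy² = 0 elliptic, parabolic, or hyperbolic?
Computing B² - 4AC with A = 40.1, B = 99.3, C = 53.457: discriminant = 1285.9872 (positive). Answer: hyperbolic.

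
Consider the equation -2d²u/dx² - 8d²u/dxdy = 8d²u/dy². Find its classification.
Rewriting in standard form: -2d²u/dx² - 8d²u/dxdy - 8d²u/dy² = 0. Parabolic. (A = -2, B = -8, C = -8 gives B² - 4AC = 0.)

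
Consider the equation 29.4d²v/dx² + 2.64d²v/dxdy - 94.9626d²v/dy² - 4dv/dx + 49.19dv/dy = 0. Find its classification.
Hyperbolic. (A = 29.4, B = 2.64, C = -94.9626 gives B² - 4AC = 11174.57136.)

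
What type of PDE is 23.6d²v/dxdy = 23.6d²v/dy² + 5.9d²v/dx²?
Rewriting in standard form: -5.9d²v/dx² + 23.6d²v/dxdy - 23.6d²v/dy² = 0. With A = -5.9, B = 23.6, C = -23.6, the discriminant is 0. This is a parabolic PDE.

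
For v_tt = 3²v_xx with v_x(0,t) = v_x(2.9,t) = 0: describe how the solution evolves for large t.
v oscillates about a mean that drifts linearly in t (generically unbounded; no decay). There is no damping, so the nonconstant modes persist as standing waves (energy conserved, no decay). But with Neumann conditions at both ends the constant mode has eigenvalue 0: the spatial mean M(t) of v satisfies M'' = 0, so M(t) = M(0) + M'(0)·t. Unless the initial velocity has zero mean (∫v_t(x,0)dx = 0), the solution grows linearly in t (unbounded, though not exponentially); if it does have zero mean, the solution stays bounded and simply oscillates.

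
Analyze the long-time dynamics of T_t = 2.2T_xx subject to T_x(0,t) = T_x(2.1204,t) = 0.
Long-time behavior: T → constant (steady state). Heat is conserved (no flux at boundaries); solution approaches the spatial average.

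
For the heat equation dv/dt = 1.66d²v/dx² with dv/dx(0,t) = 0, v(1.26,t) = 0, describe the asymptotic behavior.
v → 0. Heat escapes through the Dirichlet boundary.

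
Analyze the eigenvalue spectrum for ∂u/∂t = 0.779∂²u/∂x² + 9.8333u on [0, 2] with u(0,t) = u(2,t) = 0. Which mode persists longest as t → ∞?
Eigenvalues: λₙ = 0.779n²π²/2² - 9.8333.
First three modes:
  n=1: λ₁ = 0.779π²/2² - 9.8333 ≈ -7.911
  n=2: λ₂ = 3.116π²/2² - 9.8333 ≈ -2.145
  n=3: λ₃ = 7.011π²/2² - 9.8333 ≈ 7.466
Since 0.779π²/2² ≈ 1.922 < 9.8333, λ₁ < 0.
The n=1 mode grows fastest (−λₙ is largest for n=1) → dominates.
Asymptotic: u ~ c₁ sin(πx/2) e^{7.911t} (exponential growth at rate −λ₁ ≈ 7.911).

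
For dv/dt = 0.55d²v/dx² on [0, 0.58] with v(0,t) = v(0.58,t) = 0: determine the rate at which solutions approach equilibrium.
Eigenvalues: λₙ = 0.55n²π²/0.58².
First three modes:
  n=1: λ₁ = 0.55π²/0.58² ≈ 16.136
  n=2: λ₂ = 2.2π²/0.58² ≈ 64.546 (4× faster decay)
  n=3: λ₃ = 4.95π²/0.58² ≈ 145.228 (9× faster decay)
As t → ∞, higher modes decay exponentially faster. The n=1 mode dominates: v ~ c₁ sin(πx/0.58) e^{-λ₁t}.
Decay rate: λ₁ = 0.55π²/0.58² ≈ 16.136.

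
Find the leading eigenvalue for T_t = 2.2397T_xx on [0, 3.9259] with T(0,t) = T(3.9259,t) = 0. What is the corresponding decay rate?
Eigenvalues: λₙ = 2.2397n²π²/3.9259².
First three modes:
  n=1: λ₁ = 2.2397π²/3.9259² ≈ 1.434
  n=2: λ₂ = 8.9588π²/3.9259² ≈ 5.737 (4× faster decay)
  n=3: λ₃ = 20.1573π²/3.9259² ≈ 12.908 (9× faster decay)
As t → ∞, higher modes decay exponentially faster. The n=1 mode dominates: T ~ c₁ sin(πx/3.9259) e^{-λ₁t}.
Decay rate: λ₁ = 2.2397π²/3.9259² ≈ 1.434.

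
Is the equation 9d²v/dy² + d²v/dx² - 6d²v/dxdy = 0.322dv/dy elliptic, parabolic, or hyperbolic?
Rewriting in standard form: d²v/dx² - 6d²v/dxdy + 9d²v/dy² - 0.322dv/dy = 0. Computing B² - 4AC with A = 1, B = -6, C = 9: discriminant = 0 (zero). Answer: parabolic.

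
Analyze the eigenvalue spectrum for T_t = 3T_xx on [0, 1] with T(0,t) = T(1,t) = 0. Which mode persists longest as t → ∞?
Eigenvalues: λₙ = 3n²π².
First three modes:
  n=1: λ₁ = 3π² ≈ 29.609
  n=2: λ₂ = 12π² ≈ 118.435 (4× faster decay)
  n=3: λ₃ = 27π² ≈ 266.479 (9× faster decay)
As t → ∞, higher modes decay exponentially faster. The n=1 mode dominates: T ~ c₁ sin(πx) e^{-λ₁t}.
Decay rate: λ₁ = 3π² ≈ 29.609.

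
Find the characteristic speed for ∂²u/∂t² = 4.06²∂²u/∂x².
Speed = 4.06. Information travels along characteristics x = x₀ ± 4.06t.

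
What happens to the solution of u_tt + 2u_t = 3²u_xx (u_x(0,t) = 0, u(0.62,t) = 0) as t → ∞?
u → 0. Damping (γ=2) dissipates energy; oscillations decay exponentially.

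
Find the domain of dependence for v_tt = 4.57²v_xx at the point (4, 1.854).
Domain of dependence: [-4.47278, 12.47278]. Signals travel at speed 4.57, so data within |x - 4| ≤ 4.57·1.854 = 8.47278 can reach the point.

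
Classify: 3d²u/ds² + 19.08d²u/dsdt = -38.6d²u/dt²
Rewriting in standard form: 3d²u/ds² + 19.08d²u/dsdt + 38.6d²u/dt² = 0. Elliptic (discriminant = -99.1536).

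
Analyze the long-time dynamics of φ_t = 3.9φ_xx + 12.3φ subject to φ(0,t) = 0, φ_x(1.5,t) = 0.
Long-time behavior: φ grows unboundedly. Reaction dominates diffusion (r=12.3 > κπ²/(4L²)≈4.28); solution grows exponentially.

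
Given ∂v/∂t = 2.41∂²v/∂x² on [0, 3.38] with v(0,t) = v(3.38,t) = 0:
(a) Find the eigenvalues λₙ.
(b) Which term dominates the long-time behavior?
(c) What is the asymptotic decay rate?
Eigenvalues: λₙ = 2.41n²π²/3.38².
First three modes:
  n=1: λ₁ = 2.41π²/3.38² ≈ 2.082
  n=2: λ₂ = 9.64π²/3.38² ≈ 8.328 (4× faster decay)
  n=3: λ₃ = 21.69π²/3.38² ≈ 18.738 (9× faster decay)
As t → ∞, higher modes decay exponentially faster. The n=1 mode dominates: v ~ c₁ sin(πx/3.38) e^{-λ₁t}.
Decay rate: λ₁ = 2.41π²/3.38² ≈ 2.082.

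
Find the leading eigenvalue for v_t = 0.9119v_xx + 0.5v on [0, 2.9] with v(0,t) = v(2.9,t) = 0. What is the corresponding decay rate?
Eigenvalues: λₙ = 0.9119n²π²/2.9² - 0.5.
First three modes:
  n=1: λ₁ = 0.9119π²/2.9² - 0.5 ≈ 0.57
  n=2: λ₂ = 3.6476π²/2.9² - 0.5 ≈ 3.781
  n=3: λ₃ = 8.2071π²/2.9² - 0.5 ≈ 9.131
Since 0.9119π²/2.9² ≈ 1.07 > 0.5, all λₙ > 0.
The n=1 mode decays slowest → dominates as t → ∞.
Asymptotic: v ~ c₁ sin(πx/2.9) e^{-λ₁t} with decay rate λ₁ ≈ 0.57.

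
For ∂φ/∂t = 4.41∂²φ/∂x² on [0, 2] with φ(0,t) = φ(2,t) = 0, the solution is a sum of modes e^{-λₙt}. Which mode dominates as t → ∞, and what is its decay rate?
Eigenvalues: λₙ = 4.41n²π²/2².
First three modes:
  n=1: λ₁ = 4.41π²/2² ≈ 10.881
  n=2: λ₂ = 17.64π²/2² ≈ 43.525 (4× faster decay)
  n=3: λ₃ = 39.69π²/2² ≈ 97.931 (9× faster decay)
As t → ∞, higher modes decay exponentially faster. The n=1 mode dominates: φ ~ c₁ sin(πx/2) e^{-λ₁t}.
Decay rate: λ₁ = 4.41π²/2² ≈ 10.881.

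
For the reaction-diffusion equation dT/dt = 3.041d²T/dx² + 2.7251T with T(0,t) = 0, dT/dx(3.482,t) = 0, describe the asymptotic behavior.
T grows unboundedly. Reaction dominates diffusion (r=2.7251 > κπ²/(4L²)≈0.62); solution grows exponentially.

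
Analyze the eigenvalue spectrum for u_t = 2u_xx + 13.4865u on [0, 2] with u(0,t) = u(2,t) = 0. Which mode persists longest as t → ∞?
Eigenvalues: λₙ = 2n²π²/2² - 13.4865.
First three modes:
  n=1: λ₁ = 2π²/2² - 13.4865 ≈ -8.552
  n=2: λ₂ = 8π²/2² - 13.4865 ≈ 6.253
  n=3: λ₃ = 18π²/2² - 13.4865 ≈ 30.927
Since 2π²/2² ≈ 4.935 < 13.4865, λ₁ < 0.
The n=1 mode grows fastest (−λₙ is largest for n=1) → dominates.
Asymptotic: u ~ c₁ sin(πx/2) e^{8.552t} (exponential growth at rate −λ₁ ≈ 8.552).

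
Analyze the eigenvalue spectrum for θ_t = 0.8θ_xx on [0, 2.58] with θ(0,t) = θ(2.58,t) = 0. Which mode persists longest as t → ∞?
Eigenvalues: λₙ = 0.8n²π²/2.58².
First three modes:
  n=1: λ₁ = 0.8π²/2.58² ≈ 1.186
  n=2: λ₂ = 3.2π²/2.58² ≈ 4.745 (4× faster decay)
  n=3: λ₃ = 7.2π²/2.58² ≈ 10.676 (9× faster decay)
As t → ∞, higher modes decay exponentially faster. The n=1 mode dominates: θ ~ c₁ sin(πx/2.58) e^{-λ₁t}.
Decay rate: λ₁ = 0.8π²/2.58² ≈ 1.186.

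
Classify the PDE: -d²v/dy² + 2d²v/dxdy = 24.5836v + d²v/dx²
Rewriting in standard form: -d²v/dx² + 2d²v/dxdy - d²v/dy² - 24.5836v = 0. A = -1, B = 2, C = -1. Discriminant B² - 4AC = 0. Since 0 = 0, parabolic.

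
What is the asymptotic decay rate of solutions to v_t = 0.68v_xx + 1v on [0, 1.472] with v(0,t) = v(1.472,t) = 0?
Eigenvalues: λₙ = 0.68n²π²/1.472² - 1.
First three modes:
  n=1: λ₁ = 0.68π²/1.472² - 1 ≈ 2.097
  n=2: λ₂ = 2.72π²/1.472² - 1 ≈ 11.389
  n=3: λ₃ = 6.12π²/1.472² - 1 ≈ 26.876
Since 0.68π²/1.472² ≈ 3.097 > 1, all λₙ > 0.
The n=1 mode decays slowest → dominates as t → ∞.
Asymptotic: v ~ c₁ sin(πx/1.472) e^{-λ₁t} with decay rate λ₁ ≈ 2.097.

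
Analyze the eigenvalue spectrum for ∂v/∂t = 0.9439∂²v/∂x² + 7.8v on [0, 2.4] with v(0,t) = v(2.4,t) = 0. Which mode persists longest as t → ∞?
Eigenvalues: λₙ = 0.9439n²π²/2.4² - 7.8.
First three modes:
  n=1: λ₁ = 0.9439π²/2.4² - 7.8 ≈ -6.183
  n=2: λ₂ = 3.7756π²/2.4² - 7.8 ≈ -1.331
  n=3: λ₃ = 8.4951π²/2.4² - 7.8 ≈ 6.756
Since 0.9439π²/2.4² ≈ 1.617 < 7.8, λ₁ < 0.
The n=1 mode grows fastest (−λₙ is largest for n=1) → dominates.
Asymptotic: v ~ c₁ sin(πx/2.4) e^{6.183t} (exponential growth at rate −λ₁ ≈ 6.183).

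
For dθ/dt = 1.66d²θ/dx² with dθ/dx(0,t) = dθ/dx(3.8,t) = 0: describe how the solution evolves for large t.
θ → constant (steady state). Heat is conserved (no flux at boundaries); solution approaches the spatial average.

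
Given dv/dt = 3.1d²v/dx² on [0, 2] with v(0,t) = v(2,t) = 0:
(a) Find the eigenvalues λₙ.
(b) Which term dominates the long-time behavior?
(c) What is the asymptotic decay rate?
Eigenvalues: λₙ = 3.1n²π²/2².
First three modes:
  n=1: λ₁ = 3.1π²/2² ≈ 7.649
  n=2: λ₂ = 12.4π²/2² ≈ 30.596 (4× faster decay)
  n=3: λ₃ = 27.9π²/2² ≈ 68.84 (9× faster decay)
As t → ∞, higher modes decay exponentially faster. The n=1 mode dominates: v ~ c₁ sin(πx/2) e^{-λ₁t}.
Decay rate: λ₁ = 3.1π²/2² ≈ 7.649.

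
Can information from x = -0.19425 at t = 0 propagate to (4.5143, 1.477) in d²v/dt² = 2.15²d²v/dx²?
No. The domain of dependence is [1.33875, 7.68985], and -0.19425 is outside this interval.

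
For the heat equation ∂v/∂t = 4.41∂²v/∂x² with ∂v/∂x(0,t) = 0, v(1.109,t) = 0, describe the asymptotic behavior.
v → 0. Heat escapes through the Dirichlet boundary.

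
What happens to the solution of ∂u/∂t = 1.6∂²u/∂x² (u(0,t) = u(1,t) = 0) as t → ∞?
u → 0. Heat diffuses out through both boundaries.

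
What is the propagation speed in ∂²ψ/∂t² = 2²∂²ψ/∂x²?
Speed = 2. Information travels along characteristics x = x₀ ± 2t.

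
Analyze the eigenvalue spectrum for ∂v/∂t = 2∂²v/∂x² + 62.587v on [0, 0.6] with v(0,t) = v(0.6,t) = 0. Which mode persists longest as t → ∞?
Eigenvalues: λₙ = 2n²π²/0.6² - 62.587.
First three modes:
  n=1: λ₁ = 2π²/0.6² - 62.587 ≈ -7.756
  n=2: λ₂ = 8π²/0.6² - 62.587 ≈ 156.738
  n=3: λ₃ = 18π²/0.6² - 62.587 ≈ 430.893
Since 2π²/0.6² ≈ 54.831 < 62.587, λ₁ < 0.
The n=1 mode grows fastest (−λₙ is largest for n=1) → dominates.
Asymptotic: v ~ c₁ sin(πx/0.6) e^{7.756t} (exponential growth at rate −λ₁ ≈ 7.756).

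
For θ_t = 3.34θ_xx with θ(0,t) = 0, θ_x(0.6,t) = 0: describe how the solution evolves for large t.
θ → 0. Heat escapes through the Dirichlet boundary.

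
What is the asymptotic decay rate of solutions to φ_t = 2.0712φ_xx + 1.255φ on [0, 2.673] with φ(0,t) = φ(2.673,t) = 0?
Eigenvalues: λₙ = 2.0712n²π²/2.673² - 1.255.
First three modes:
  n=1: λ₁ = 2.0712π²/2.673² - 1.255 ≈ 1.606
  n=2: λ₂ = 8.2848π²/2.673² - 1.255 ≈ 10.189
  n=3: λ₃ = 18.6408π²/2.673² - 1.255 ≈ 24.494
Since 2.0712π²/2.673² ≈ 2.861 > 1.255, all λₙ > 0.
The n=1 mode decays slowest → dominates as t → ∞.
Asymptotic: φ ~ c₁ sin(πx/2.673) e^{-λ₁t} with decay rate λ₁ ≈ 1.606.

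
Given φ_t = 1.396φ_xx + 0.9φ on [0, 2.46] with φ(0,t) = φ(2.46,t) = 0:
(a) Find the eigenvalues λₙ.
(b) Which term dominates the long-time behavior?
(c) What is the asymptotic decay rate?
Eigenvalues: λₙ = 1.396n²π²/2.46² - 0.9.
First three modes:
  n=1: λ₁ = 1.396π²/2.46² - 0.9 ≈ 1.377
  n=2: λ₂ = 5.584π²/2.46² - 0.9 ≈ 8.207
  n=3: λ₃ = 12.564π²/2.46² - 0.9 ≈ 19.591
Since 1.396π²/2.46² ≈ 2.277 > 0.9, all λₙ > 0.
The n=1 mode decays slowest → dominates as t → ∞.
Asymptotic: φ ~ c₁ sin(πx/2.46) e^{-λ₁t} with decay rate λ₁ ≈ 1.377.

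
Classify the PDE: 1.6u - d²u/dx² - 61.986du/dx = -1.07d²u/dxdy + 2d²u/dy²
Rewriting in standard form: -d²u/dx² + 1.07d²u/dxdy - 2d²u/dy² - 61.986du/dx + 1.6u = 0. A = -1, B = 1.07, C = -2. Discriminant B² - 4AC = -6.8551. Since -6.8551 < 0, elliptic.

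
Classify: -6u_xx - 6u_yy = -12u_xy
Rewriting in standard form: -6u_xx + 12u_xy - 6u_yy = 0. Parabolic (discriminant = 0).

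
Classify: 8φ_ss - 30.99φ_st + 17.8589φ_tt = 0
Hyperbolic (discriminant = 388.8953).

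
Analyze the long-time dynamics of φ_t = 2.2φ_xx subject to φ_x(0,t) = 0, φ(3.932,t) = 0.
Long-time behavior: φ → 0. Heat escapes through the Dirichlet boundary.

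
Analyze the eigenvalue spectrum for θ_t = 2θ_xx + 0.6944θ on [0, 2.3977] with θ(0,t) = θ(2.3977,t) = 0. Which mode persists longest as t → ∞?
Eigenvalues: λₙ = 2n²π²/2.3977² - 0.6944.
First three modes:
  n=1: λ₁ = 2π²/2.3977² - 0.6944 ≈ 2.739
  n=2: λ₂ = 8π²/2.3977² - 0.6944 ≈ 13.04
  n=3: λ₃ = 18π²/2.3977² - 0.6944 ≈ 30.207
Since 2π²/2.3977² ≈ 3.434 > 0.6944, all λₙ > 0.
The n=1 mode decays slowest → dominates as t → ∞.
Asymptotic: θ ~ c₁ sin(πx/2.3977) e^{-λ₁t} with decay rate λ₁ ≈ 2.739.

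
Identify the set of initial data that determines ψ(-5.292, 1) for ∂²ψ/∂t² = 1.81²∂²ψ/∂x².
Domain of dependence: [-7.102, -3.482]. Signals travel at speed 1.81, so data within |x - -5.292| ≤ 1.81·1 = 1.81 can reach the point.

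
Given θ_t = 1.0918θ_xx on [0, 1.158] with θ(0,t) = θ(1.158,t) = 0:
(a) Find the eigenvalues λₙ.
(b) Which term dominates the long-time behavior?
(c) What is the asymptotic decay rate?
Eigenvalues: λₙ = 1.0918n²π²/1.158².
First three modes:
  n=1: λ₁ = 1.0918π²/1.158² ≈ 8.036
  n=2: λ₂ = 4.3672π²/1.158² ≈ 32.143 (4× faster decay)
  n=3: λ₃ = 9.8262π²/1.158² ≈ 72.322 (9× faster decay)
As t → ∞, higher modes decay exponentially faster. The n=1 mode dominates: θ ~ c₁ sin(πx/1.158) e^{-λ₁t}.
Decay rate: λ₁ = 1.0918π²/1.158² ≈ 8.036.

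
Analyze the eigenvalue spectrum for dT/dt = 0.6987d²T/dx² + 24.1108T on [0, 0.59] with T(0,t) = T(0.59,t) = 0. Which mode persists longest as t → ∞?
Eigenvalues: λₙ = 0.6987n²π²/0.59² - 24.1108.
First three modes:
  n=1: λ₁ = 0.6987π²/0.59² - 24.1108 ≈ -4.301
  n=2: λ₂ = 2.7948π²/0.59² - 24.1108 ≈ 55.13
  n=3: λ₃ = 6.2883π²/0.59² - 24.1108 ≈ 154.18
Since 0.6987π²/0.59² ≈ 19.81 < 24.1108, λ₁ < 0.
The n=1 mode grows fastest (−λₙ is largest for n=1) → dominates.
Asymptotic: T ~ c₁ sin(πx/0.59) e^{4.301t} (exponential growth at rate −λ₁ ≈ 4.301).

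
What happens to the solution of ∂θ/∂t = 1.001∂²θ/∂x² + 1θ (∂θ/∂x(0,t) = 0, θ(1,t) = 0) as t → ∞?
θ → 0. Diffusion dominates reaction (r=1 < κπ²/(4L²)≈2.47); solution decays.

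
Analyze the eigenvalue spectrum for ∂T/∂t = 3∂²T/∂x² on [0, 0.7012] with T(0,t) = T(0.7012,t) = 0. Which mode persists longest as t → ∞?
Eigenvalues: λₙ = 3n²π²/0.7012².
First three modes:
  n=1: λ₁ = 3π²/0.7012² ≈ 60.22
  n=2: λ₂ = 12π²/0.7012² ≈ 240.878 (4× faster decay)
  n=3: λ₃ = 27π²/0.7012² ≈ 541.976 (9× faster decay)
As t → ∞, higher modes decay exponentially faster. The n=1 mode dominates: T ~ c₁ sin(πx/0.7012) e^{-λ₁t}.
Decay rate: λ₁ = 3π²/0.7012² ≈ 60.22.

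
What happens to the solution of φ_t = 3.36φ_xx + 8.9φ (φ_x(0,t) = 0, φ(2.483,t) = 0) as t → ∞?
φ grows unboundedly. Reaction dominates diffusion (r=8.9 > κπ²/(4L²)≈1.34); solution grows exponentially.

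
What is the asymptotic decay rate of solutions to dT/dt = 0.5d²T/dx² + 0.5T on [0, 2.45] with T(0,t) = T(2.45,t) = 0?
Eigenvalues: λₙ = 0.5n²π²/2.45² - 0.5.
First three modes:
  n=1: λ₁ = 0.5π²/2.45² - 0.5 ≈ 0.322
  n=2: λ₂ = 2π²/2.45² - 0.5 ≈ 2.788
  n=3: λ₃ = 4.5π²/2.45² - 0.5 ≈ 6.899
Since 0.5π²/2.45² ≈ 0.822 > 0.5, all λₙ > 0.
The n=1 mode decays slowest → dominates as t → ∞.
Asymptotic: T ~ c₁ sin(πx/2.45) e^{-λ₁t} with decay rate λ₁ ≈ 0.322.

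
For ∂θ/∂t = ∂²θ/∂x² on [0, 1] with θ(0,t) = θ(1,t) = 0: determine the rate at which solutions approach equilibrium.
Eigenvalues: λₙ = n²π².
First three modes:
  n=1: λ₁ = π² ≈ 9.87
  n=2: λ₂ = 4π² ≈ 39.478 (4× faster decay)
  n=3: λ₃ = 9π² ≈ 88.826 (9× faster decay)
As t → ∞, higher modes decay exponentially faster. The n=1 mode dominates: θ ~ c₁ sin(πx) e^{-λ₁t}.
Decay rate: λ₁ = π² ≈ 9.87.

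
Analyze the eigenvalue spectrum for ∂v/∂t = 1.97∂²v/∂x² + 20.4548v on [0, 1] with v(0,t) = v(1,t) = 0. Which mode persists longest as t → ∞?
Eigenvalues: λₙ = 1.97n²π²/1² - 20.4548.
First three modes:
  n=1: λ₁ = 1.97π² - 20.4548 ≈ -1.012
  n=2: λ₂ = 7.88π² - 20.4548 ≈ 57.318
  n=3: λ₃ = 17.73π² - 20.4548 ≈ 154.533
Since 1.97π² ≈ 19.443 < 20.4548, λ₁ < 0.
The n=1 mode grows fastest (−λₙ is largest for n=1) → dominates.
Asymptotic: v ~ c₁ sin(πx/1) e^{1.012t} (exponential growth at rate −λ₁ ≈ 1.012).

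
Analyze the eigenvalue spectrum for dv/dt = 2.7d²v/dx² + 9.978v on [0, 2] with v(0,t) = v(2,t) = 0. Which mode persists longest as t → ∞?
Eigenvalues: λₙ = 2.7n²π²/2² - 9.978.
First three modes:
  n=1: λ₁ = 2.7π²/2² - 9.978 ≈ -3.316
  n=2: λ₂ = 10.8π²/2² - 9.978 ≈ 16.67
  n=3: λ₃ = 24.3π²/2² - 9.978 ≈ 49.98
Since 2.7π²/2² ≈ 6.662 < 9.978, λ₁ < 0.
The n=1 mode grows fastest (−λₙ is largest for n=1) → dominates.
Asymptotic: v ~ c₁ sin(πx/2) e^{3.316t} (exponential growth at rate −λ₁ ≈ 3.316).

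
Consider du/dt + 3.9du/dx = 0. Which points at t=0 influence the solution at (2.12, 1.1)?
A single point: x = -2.17. The characteristic through (2.12, 1.1) is x - 3.9t = const, so x = 2.12 - 3.9·1.1 = -2.17.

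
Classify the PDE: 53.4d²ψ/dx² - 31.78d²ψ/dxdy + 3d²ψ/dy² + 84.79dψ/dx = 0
A = 53.4, B = -31.78, C = 3. Discriminant B² - 4AC = 369.1684. Since 369.1684 > 0, hyperbolic.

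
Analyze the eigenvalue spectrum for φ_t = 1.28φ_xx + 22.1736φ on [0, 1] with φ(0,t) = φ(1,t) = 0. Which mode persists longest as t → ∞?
Eigenvalues: λₙ = 1.28n²π²/1² - 22.1736.
First three modes:
  n=1: λ₁ = 1.28π² - 22.1736 ≈ -9.541
  n=2: λ₂ = 5.12π² - 22.1736 ≈ 28.359
  n=3: λ₃ = 11.52π² - 22.1736 ≈ 91.524
Since 1.28π² ≈ 12.633 < 22.1736, λ₁ < 0.
The n=1 mode grows fastest (−λₙ is largest for n=1) → dominates.
Asymptotic: φ ~ c₁ sin(πx/1) e^{9.541t} (exponential growth at rate −λ₁ ≈ 9.541).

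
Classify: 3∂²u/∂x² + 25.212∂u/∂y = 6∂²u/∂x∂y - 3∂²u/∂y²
Rewriting in standard form: 3∂²u/∂x² - 6∂²u/∂x∂y + 3∂²u/∂y² + 25.212∂u/∂y = 0. Parabolic (discriminant = 0).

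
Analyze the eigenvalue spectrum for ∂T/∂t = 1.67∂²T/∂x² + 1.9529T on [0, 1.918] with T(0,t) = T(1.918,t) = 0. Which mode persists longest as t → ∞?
Eigenvalues: λₙ = 1.67n²π²/1.918² - 1.9529.
First three modes:
  n=1: λ₁ = 1.67π²/1.918² - 1.9529 ≈ 2.528
  n=2: λ₂ = 6.68π²/1.918² - 1.9529 ≈ 15.969
  n=3: λ₃ = 15.03π²/1.918² - 1.9529 ≈ 38.371
Since 1.67π²/1.918² ≈ 4.48 > 1.9529, all λₙ > 0.
The n=1 mode decays slowest → dominates as t → ∞.
Asymptotic: T ~ c₁ sin(πx/1.918) e^{-λ₁t} with decay rate λ₁ ≈ 2.528.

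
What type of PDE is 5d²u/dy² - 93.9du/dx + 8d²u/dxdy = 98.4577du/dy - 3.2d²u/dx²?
Rewriting in standard form: 3.2d²u/dx² + 8d²u/dxdy + 5d²u/dy² - 93.9du/dx - 98.4577du/dy = 0. With A = 3.2, B = 8, C = 5, the discriminant is 0. This is a parabolic PDE.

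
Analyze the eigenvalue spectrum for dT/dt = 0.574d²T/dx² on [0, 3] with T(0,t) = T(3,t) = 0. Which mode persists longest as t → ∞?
Eigenvalues: λₙ = 0.574n²π²/3².
First three modes:
  n=1: λ₁ = 0.574π²/3² ≈ 0.629
  n=2: λ₂ = 2.296π²/3² ≈ 2.518 (4× faster decay)
  n=3: λ₃ = 5.166π²/3² ≈ 5.665 (9× faster decay)
As t → ∞, higher modes decay exponentially faster. The n=1 mode dominates: T ~ c₁ sin(πx/3) e^{-λ₁t}.
Decay rate: λ₁ = 0.574π²/3² ≈ 0.629.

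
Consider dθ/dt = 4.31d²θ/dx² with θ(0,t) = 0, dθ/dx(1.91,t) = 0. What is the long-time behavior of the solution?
As t → ∞, θ → 0. Heat escapes through the Dirichlet boundary.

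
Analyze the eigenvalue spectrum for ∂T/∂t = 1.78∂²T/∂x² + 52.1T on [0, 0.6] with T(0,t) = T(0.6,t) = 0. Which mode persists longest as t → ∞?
Eigenvalues: λₙ = 1.78n²π²/0.6² - 52.1.
First three modes:
  n=1: λ₁ = 1.78π²/0.6² - 52.1 ≈ -3.3
  n=2: λ₂ = 7.12π²/0.6² - 52.1 ≈ 143.099
  n=3: λ₃ = 16.02π²/0.6² - 52.1 ≈ 387.097
Since 1.78π²/0.6² ≈ 48.8 < 52.1, λ₁ < 0.
The n=1 mode grows fastest (−λₙ is largest for n=1) → dominates.
Asymptotic: T ~ c₁ sin(πx/0.6) e^{3.3t} (exponential growth at rate −λ₁ ≈ 3.3).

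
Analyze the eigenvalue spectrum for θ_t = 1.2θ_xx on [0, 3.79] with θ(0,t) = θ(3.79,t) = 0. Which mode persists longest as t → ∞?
Eigenvalues: λₙ = 1.2n²π²/3.79².
First three modes:
  n=1: λ₁ = 1.2π²/3.79² ≈ 0.825
  n=2: λ₂ = 4.8π²/3.79² ≈ 3.298 (4× faster decay)
  n=3: λ₃ = 10.8π²/3.79² ≈ 7.421 (9× faster decay)
As t → ∞, higher modes decay exponentially faster. The n=1 mode dominates: θ ~ c₁ sin(πx/3.79) e^{-λ₁t}.
Decay rate: λ₁ = 1.2π²/3.79² ≈ 0.825.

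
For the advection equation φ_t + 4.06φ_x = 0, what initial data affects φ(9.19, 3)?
A single point: x = -2.99. The characteristic through (9.19, 3) is x - 4.06t = const, so x = 9.19 - 4.06·3 = -2.99.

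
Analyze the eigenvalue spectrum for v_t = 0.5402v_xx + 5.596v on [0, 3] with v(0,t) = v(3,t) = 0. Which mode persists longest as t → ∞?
Eigenvalues: λₙ = 0.5402n²π²/3² - 5.596.
First three modes:
  n=1: λ₁ = 0.5402π²/3² - 5.596 ≈ -5.004
  n=2: λ₂ = 2.1608π²/3² - 5.596 ≈ -3.226
  n=3: λ₃ = 4.8618π²/3² - 5.596 ≈ -0.264
Since 0.5402π²/3² ≈ 0.592 < 5.596, λ₁ < 0.
The n=1 mode grows fastest (−λₙ is largest for n=1) → dominates.
Asymptotic: v ~ c₁ sin(πx/3) e^{5.004t} (exponential growth at rate −λ₁ ≈ 5.004).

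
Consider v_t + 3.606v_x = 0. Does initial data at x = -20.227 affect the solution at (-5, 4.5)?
No. Only data at x = -21.227 affects (-5, 4.5). Advection has one-way propagation along characteristics.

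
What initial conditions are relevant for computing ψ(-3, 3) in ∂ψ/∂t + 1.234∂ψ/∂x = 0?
A single point: x = -6.702. The characteristic through (-3, 3) is x - 1.234t = const, so x = -3 - 1.234·3 = -6.702.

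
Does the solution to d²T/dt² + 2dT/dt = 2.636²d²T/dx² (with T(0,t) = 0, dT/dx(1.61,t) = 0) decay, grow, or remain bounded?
T → 0. Damping (γ=2) dissipates energy; oscillations decay exponentially.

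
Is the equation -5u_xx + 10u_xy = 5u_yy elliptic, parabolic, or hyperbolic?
Rewriting in standard form: -5u_xx + 10u_xy - 5u_yy = 0. Computing B² - 4AC with A = -5, B = 10, C = -5: discriminant = 0 (zero). Answer: parabolic.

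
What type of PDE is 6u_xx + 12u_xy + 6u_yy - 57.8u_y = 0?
With A = 6, B = 12, C = 6, the discriminant is 0. This is a parabolic PDE.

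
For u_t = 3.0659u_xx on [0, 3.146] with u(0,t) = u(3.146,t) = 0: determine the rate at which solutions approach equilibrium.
Eigenvalues: λₙ = 3.0659n²π²/3.146².
First three modes:
  n=1: λ₁ = 3.0659π²/3.146² ≈ 3.057
  n=2: λ₂ = 12.2636π²/3.146² ≈ 12.229 (4× faster decay)
  n=3: λ₃ = 27.5931π²/3.146² ≈ 27.516 (9× faster decay)
As t → ∞, higher modes decay exponentially faster. The n=1 mode dominates: u ~ c₁ sin(πx/3.146) e^{-λ₁t}.
Decay rate: λ₁ = 3.0659π²/3.146² ≈ 3.057.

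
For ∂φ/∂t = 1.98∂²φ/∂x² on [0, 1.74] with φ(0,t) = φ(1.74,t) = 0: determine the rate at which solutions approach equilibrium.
Eigenvalues: λₙ = 1.98n²π²/1.74².
First three modes:
  n=1: λ₁ = 1.98π²/1.74² ≈ 6.455
  n=2: λ₂ = 7.92π²/1.74² ≈ 25.818 (4× faster decay)
  n=3: λ₃ = 17.82π²/1.74² ≈ 58.091 (9× faster decay)
As t → ∞, higher modes decay exponentially faster. The n=1 mode dominates: φ ~ c₁ sin(πx/1.74) e^{-λ₁t}.
Decay rate: λ₁ = 1.98π²/1.74² ≈ 6.455.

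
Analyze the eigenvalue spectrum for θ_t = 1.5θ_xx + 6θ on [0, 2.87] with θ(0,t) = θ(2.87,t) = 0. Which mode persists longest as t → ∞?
Eigenvalues: λₙ = 1.5n²π²/2.87² - 6.
First three modes:
  n=1: λ₁ = 1.5π²/2.87² - 6 ≈ -4.203
  n=2: λ₂ = 6π²/2.87² - 6 ≈ 1.189
  n=3: λ₃ = 13.5π²/2.87² - 6 ≈ 10.176
Since 1.5π²/2.87² ≈ 1.797 < 6, λ₁ < 0.
The n=1 mode grows fastest (−λₙ is largest for n=1) → dominates.
Asymptotic: θ ~ c₁ sin(πx/2.87) e^{4.203t} (exponential growth at rate −λ₁ ≈ 4.203).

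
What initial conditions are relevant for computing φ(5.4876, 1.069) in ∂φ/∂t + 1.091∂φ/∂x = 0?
A single point: x = 4.321321. The characteristic through (5.4876, 1.069) is x - 1.091t = const, so x = 5.4876 - 1.091·1.069 = 4.321321.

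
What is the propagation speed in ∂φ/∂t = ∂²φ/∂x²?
Infinite. The heat equation is parabolic, not hyperbolic, so disturbances propagate instantly.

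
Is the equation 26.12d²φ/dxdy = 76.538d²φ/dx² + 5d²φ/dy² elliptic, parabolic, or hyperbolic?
Rewriting in standard form: -76.538d²φ/dx² + 26.12d²φ/dxdy - 5d²φ/dy² = 0. Computing B² - 4AC with A = -76.538, B = 26.12, C = -5: discriminant = -848.5056 (negative). Answer: elliptic.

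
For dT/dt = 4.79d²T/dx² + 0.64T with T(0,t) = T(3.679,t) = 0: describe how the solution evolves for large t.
T → 0. Diffusion dominates reaction (r=0.64 < κπ²/L²≈3.49); solution decays.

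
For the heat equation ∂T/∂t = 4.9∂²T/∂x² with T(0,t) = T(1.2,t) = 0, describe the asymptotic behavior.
T → 0. Heat diffuses out through both boundaries.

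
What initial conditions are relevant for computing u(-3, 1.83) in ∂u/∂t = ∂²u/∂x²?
The entire real line. The heat equation has infinite propagation speed: any initial disturbance instantly affects all points (though exponentially small far away).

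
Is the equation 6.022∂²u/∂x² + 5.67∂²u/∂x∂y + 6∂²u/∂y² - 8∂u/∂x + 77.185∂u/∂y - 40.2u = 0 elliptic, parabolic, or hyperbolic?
Computing B² - 4AC with A = 6.022, B = 5.67, C = 6: discriminant = -112.3791 (negative). Answer: elliptic.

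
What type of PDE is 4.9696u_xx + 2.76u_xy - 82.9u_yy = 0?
With A = 4.9696, B = 2.76, C = -82.9, the discriminant is 1655.53696. This is a hyperbolic PDE.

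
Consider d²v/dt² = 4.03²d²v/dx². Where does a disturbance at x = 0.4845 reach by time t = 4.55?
Domain of influence: [-17.852, 18.821]. Data at x = 0.4845 spreads outward at speed 4.03.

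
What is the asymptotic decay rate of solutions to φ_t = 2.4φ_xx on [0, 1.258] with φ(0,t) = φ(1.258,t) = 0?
Eigenvalues: λₙ = 2.4n²π²/1.258².
First three modes:
  n=1: λ₁ = 2.4π²/1.258² ≈ 14.968
  n=2: λ₂ = 9.6π²/1.258² ≈ 59.87 (4× faster decay)
  n=3: λ₃ = 21.6π²/1.258² ≈ 134.708 (9× faster decay)
As t → ∞, higher modes decay exponentially faster. The n=1 mode dominates: φ ~ c₁ sin(πx/1.258) e^{-λ₁t}.
Decay rate: λ₁ = 2.4π²/1.258² ≈ 14.968.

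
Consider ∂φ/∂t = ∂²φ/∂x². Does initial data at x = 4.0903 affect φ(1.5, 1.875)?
Yes, for any finite x. The heat equation has infinite propagation speed, so all initial data affects all points at any t > 0.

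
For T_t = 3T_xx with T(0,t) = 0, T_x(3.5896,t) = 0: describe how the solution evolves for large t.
T → 0. Heat escapes through the Dirichlet boundary.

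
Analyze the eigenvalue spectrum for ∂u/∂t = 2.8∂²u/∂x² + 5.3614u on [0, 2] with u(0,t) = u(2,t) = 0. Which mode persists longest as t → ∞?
Eigenvalues: λₙ = 2.8n²π²/2² - 5.3614.
First three modes:
  n=1: λ₁ = 2.8π²/2² - 5.3614 ≈ 1.547
  n=2: λ₂ = 11.2π²/2² - 5.3614 ≈ 22.273
  n=3: λ₃ = 25.2π²/2² - 5.3614 ≈ 56.817
Since 2.8π²/2² ≈ 6.909 > 5.3614, all λₙ > 0.
The n=1 mode decays slowest → dominates as t → ∞.
Asymptotic: u ~ c₁ sin(πx/2) e^{-λ₁t} with decay rate λ₁ ≈ 1.547.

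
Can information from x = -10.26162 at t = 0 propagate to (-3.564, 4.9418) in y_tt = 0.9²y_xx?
No. The domain of dependence is [-8.01162, 0.88362], and -10.26162 is outside this interval.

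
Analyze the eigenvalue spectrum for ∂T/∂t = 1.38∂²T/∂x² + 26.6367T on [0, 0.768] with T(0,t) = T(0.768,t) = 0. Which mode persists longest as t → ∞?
Eigenvalues: λₙ = 1.38n²π²/0.768² - 26.6367.
First three modes:
  n=1: λ₁ = 1.38π²/0.768² - 26.6367 ≈ -3.545
  n=2: λ₂ = 5.52π²/0.768² - 26.6367 ≈ 65.73
  n=3: λ₃ = 12.42π²/0.768² - 26.6367 ≈ 181.189
Since 1.38π²/0.768² ≈ 23.092 < 26.6367, λ₁ < 0.
The n=1 mode grows fastest (−λₙ is largest for n=1) → dominates.
Asymptotic: T ~ c₁ sin(πx/0.768) e^{3.545t} (exponential growth at rate −λ₁ ≈ 3.545).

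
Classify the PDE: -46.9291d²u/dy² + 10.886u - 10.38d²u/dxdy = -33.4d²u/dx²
Rewriting in standard form: 33.4d²u/dx² - 10.38d²u/dxdy - 46.9291d²u/dy² + 10.886u = 0. A = 33.4, B = -10.38, C = -46.9291. Discriminant B² - 4AC = 6377.47216. Since 6377.47216 > 0, hyperbolic.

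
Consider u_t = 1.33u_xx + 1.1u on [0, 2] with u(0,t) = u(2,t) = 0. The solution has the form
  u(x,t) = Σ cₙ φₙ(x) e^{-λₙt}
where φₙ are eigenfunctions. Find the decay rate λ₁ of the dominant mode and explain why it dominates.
Eigenvalues: λₙ = 1.33n²π²/2² - 1.1.
First three modes:
  n=1: λ₁ = 1.33π²/2² - 1.1 ≈ 2.182
  n=2: λ₂ = 5.32π²/2² - 1.1 ≈ 12.027
  n=3: λ₃ = 11.97π²/2² - 1.1 ≈ 28.435
Since 1.33π²/2² ≈ 3.282 > 1.1, all λₙ > 0.
The n=1 mode decays slowest → dominates as t → ∞.
Asymptotic: u ~ c₁ sin(πx/2) e^{-λ₁t} with decay rate λ₁ ≈ 2.182.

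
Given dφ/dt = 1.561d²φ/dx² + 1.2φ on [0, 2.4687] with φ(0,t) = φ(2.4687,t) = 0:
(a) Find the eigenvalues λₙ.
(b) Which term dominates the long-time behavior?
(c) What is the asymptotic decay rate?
Eigenvalues: λₙ = 1.561n²π²/2.4687² - 1.2.
First three modes:
  n=1: λ₁ = 1.561π²/2.4687² - 1.2 ≈ 1.328
  n=2: λ₂ = 6.244π²/2.4687² - 1.2 ≈ 8.912
  n=3: λ₃ = 14.049π²/2.4687² - 1.2 ≈ 21.551
Since 1.561π²/2.4687² ≈ 2.528 > 1.2, all λₙ > 0.
The n=1 mode decays slowest → dominates as t → ∞.
Asymptotic: φ ~ c₁ sin(πx/2.4687) e^{-λ₁t} with decay rate λ₁ ≈ 1.328.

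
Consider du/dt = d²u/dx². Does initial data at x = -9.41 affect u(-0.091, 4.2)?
Yes, for any finite x. The heat equation has infinite propagation speed, so all initial data affects all points at any t > 0.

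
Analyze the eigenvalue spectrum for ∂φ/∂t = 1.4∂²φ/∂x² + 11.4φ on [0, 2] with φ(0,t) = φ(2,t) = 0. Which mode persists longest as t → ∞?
Eigenvalues: λₙ = 1.4n²π²/2² - 11.4.
First three modes:
  n=1: λ₁ = 1.4π²/2² - 11.4 ≈ -7.946
  n=2: λ₂ = 5.6π²/2² - 11.4 ≈ 2.417
  n=3: λ₃ = 12.6π²/2² - 11.4 ≈ 19.689
Since 1.4π²/2² ≈ 3.454 < 11.4, λ₁ < 0.
The n=1 mode grows fastest (−λₙ is largest for n=1) → dominates.
Asymptotic: φ ~ c₁ sin(πx/2) e^{7.946t} (exponential growth at rate −λ₁ ≈ 7.946).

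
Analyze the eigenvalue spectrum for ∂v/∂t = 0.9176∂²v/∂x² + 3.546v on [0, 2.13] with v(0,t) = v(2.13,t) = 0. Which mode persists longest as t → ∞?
Eigenvalues: λₙ = 0.9176n²π²/2.13² - 3.546.
First three modes:
  n=1: λ₁ = 0.9176π²/2.13² - 3.546 ≈ -1.55
  n=2: λ₂ = 3.6704π²/2.13² - 3.546 ≈ 4.439
  n=3: λ₃ = 8.2584π²/2.13² - 3.546 ≈ 14.419
Since 0.9176π²/2.13² ≈ 1.996 < 3.546, λ₁ < 0.
The n=1 mode grows fastest (−λₙ is largest for n=1) → dominates.
Asymptotic: v ~ c₁ sin(πx/2.13) e^{1.55t} (exponential growth at rate −λ₁ ≈ 1.55).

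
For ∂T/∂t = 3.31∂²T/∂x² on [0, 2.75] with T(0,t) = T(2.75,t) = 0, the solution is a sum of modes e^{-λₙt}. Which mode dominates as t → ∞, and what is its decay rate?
Eigenvalues: λₙ = 3.31n²π²/2.75².
First three modes:
  n=1: λ₁ = 3.31π²/2.75² ≈ 4.32
  n=2: λ₂ = 13.24π²/2.75² ≈ 17.279 (4× faster decay)
  n=3: λ₃ = 29.79π²/2.75² ≈ 38.878 (9× faster decay)
As t → ∞, higher modes decay exponentially faster. The n=1 mode dominates: T ~ c₁ sin(πx/2.75) e^{-λ₁t}.
Decay rate: λ₁ = 3.31π²/2.75² ≈ 4.32.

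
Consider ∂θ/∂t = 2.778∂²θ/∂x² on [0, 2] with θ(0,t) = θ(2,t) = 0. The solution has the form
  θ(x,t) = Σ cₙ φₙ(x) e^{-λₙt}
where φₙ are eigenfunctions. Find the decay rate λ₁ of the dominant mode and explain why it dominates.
Eigenvalues: λₙ = 2.778n²π²/2².
First three modes:
  n=1: λ₁ = 2.778π²/2² ≈ 6.854
  n=2: λ₂ = 11.112π²/2² ≈ 27.418 (4× faster decay)
  n=3: λ₃ = 25.002π²/2² ≈ 61.69 (9× faster decay)
As t → ∞, higher modes decay exponentially faster. The n=1 mode dominates: θ ~ c₁ sin(πx/2) e^{-λ₁t}.
Decay rate: λ₁ = 2.778π²/2² ≈ 6.854.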